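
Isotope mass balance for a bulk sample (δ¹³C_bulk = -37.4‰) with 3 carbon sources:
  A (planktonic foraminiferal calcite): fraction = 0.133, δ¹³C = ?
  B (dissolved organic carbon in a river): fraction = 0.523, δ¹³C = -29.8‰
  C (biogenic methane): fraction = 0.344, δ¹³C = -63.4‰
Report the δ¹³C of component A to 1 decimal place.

0.0‰

Isotope mass balance: δ_bulk = Σ fᵢ·δᵢ.
-37.4 = 0.133×δ_A + 0.523×(-29.8) + 0.344×(-63.4)
0.133·δ_A = -37.4 − (-37.395) = -0.005
δ_A = -0.005 / 0.133 = -0.04‰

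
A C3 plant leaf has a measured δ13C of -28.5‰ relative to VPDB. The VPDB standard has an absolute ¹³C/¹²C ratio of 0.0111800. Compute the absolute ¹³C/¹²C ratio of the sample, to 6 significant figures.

0.0108614

R_sample = R_standard × (δ13C/1000 + 1)
R_sample = 0.0111800 × (-28.5/1000 + 1) = 0.0111800 × 0.971500
R_sample = 0.0108614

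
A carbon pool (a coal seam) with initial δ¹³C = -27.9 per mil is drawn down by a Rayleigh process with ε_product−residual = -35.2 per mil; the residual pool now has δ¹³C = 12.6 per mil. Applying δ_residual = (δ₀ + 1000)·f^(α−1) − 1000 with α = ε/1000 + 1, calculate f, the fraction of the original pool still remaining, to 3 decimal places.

α − 1 = ε/1000 = -0.0352
(δ_res + 1000)/(δ₀ + 1000) = (12.6 + 1000)/(-27.9 + 1000) = 1012.6/972.1 = 1.041662
f = 1.041662^(1/-0.0352) = exp(ln(1.041662)/-0.0352) = exp(0.04082/-0.0352)
f = exp(-1.1596) = 0.3136

0.314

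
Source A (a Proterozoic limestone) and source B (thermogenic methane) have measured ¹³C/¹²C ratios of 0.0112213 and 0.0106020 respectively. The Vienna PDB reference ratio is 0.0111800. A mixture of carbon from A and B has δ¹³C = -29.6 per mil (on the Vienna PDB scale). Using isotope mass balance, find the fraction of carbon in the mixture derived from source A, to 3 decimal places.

0.399

δ_A = (0.0112213/0.0111800 − 1)×1000 = (1.003694 − 1)×1000 = 3.694 per mil
δ_B = (0.0106020/0.0111800 − 1)×1000 = (0.948301 − 1)×1000 = -51.699 per mil
f_A = (δ_mix − δ_B)/(δ_A − δ_B) = (-29.6 − (-51.699))/(3.694 − (-51.699))
f_A = 22.099 / 55.394 = 0.3990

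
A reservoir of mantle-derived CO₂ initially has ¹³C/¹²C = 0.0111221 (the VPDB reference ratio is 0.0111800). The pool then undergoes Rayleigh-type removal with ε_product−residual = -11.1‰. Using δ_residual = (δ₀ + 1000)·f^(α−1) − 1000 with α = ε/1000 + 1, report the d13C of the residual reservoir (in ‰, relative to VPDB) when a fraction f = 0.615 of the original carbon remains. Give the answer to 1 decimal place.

0.2‰

δ₀ = (0.0111221/0.0111800 − 1)×1000 = (0.994821 − 1)×1000 = -5.179‰
α − 1 = ε/1000 = -0.0111
f^(α−1) = 0.615^(-0.0111) = 1.005411
δ_res = (-5.179 + 1000) × 1.005411 − 1000 = 1000.204 − 1000 = 0.20‰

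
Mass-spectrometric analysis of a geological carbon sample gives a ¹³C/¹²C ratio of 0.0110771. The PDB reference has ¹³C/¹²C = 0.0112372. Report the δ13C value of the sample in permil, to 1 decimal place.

-14.2 permil

δ13C = (R_sample / R_standard − 1) × 1000
R_sample / R_standard = 0.0110771 / 0.0112372 = 0.985753
δ13C = (0.985753 − 1) × 1000 = -14.25 permil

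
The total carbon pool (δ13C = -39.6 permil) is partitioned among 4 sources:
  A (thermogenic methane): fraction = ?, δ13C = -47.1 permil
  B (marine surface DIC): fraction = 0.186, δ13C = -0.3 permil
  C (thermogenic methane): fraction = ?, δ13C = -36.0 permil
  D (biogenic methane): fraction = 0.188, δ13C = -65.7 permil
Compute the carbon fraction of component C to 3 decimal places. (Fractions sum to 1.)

Let f_C and f_A be the unknown fractions; fractions sum to 1 so f_C + f_A = 0.626.
Mass balance: Σ fᵢ·δᵢ = δ_bulk ⇒ f_C·(-36.0) + f_A·(-47.1) = -39.6 − (-12.407) = -27.193
Substitute f_A = 0.626 − f_C:
f_C·(-36.0 − -47.1) = -27.193 − 0.626×(-47.1) = 2.292
f_C = 2.292 / 11.1 = 0.2065

0.206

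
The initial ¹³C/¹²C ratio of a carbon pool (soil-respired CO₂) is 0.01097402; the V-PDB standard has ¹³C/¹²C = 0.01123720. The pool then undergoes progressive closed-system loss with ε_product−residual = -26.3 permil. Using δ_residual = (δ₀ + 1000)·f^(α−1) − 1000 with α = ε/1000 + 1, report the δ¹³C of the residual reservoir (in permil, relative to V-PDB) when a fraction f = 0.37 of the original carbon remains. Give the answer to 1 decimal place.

2.5 permil

δ₀ = (0.01097402/0.01123720 − 1)×1000 = (0.976580 − 1)×1000 = -23.420 permil
α − 1 = ε/1000 = -0.0263
f^(α−1) = 0.37^(-0.0263) = 1.026494
δ_res = (-23.420 + 1000) × 1.026494 − 1000 = 1002.453 − 1000 = 2.45 permil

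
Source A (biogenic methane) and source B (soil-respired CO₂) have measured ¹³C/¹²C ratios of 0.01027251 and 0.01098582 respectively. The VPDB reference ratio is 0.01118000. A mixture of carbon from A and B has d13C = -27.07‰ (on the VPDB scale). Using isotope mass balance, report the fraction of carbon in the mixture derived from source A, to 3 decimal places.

0.152

δ_A = (0.01027251/0.01118000 − 1)×1000 = (0.918829 − 1)×1000 = -81.171‰
δ_B = (0.01098582/0.01118000 − 1)×1000 = (0.982631 − 1)×1000 = -17.369‰
f_A = (δ_mix − δ_B)/(δ_A − δ_B) = (-27.07 − (-17.369))/(-81.171 − (-17.369))
f_A = -9.701 / -63.802 = 0.1521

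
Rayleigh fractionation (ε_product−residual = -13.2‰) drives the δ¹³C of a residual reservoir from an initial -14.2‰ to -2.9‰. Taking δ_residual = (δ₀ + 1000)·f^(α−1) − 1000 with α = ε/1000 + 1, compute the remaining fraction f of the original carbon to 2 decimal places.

0.42

α − 1 = ε/1000 = -0.0132
(δ_res + 1000)/(δ₀ + 1000) = (-2.9 + 1000)/(-14.2 + 1000) = 997.1/985.8 = 1.011463
f = 1.011463^(1/-0.0132) = exp(ln(1.011463)/-0.0132) = exp(0.01140/-0.0132)
f = exp(-0.8635) = 0.4217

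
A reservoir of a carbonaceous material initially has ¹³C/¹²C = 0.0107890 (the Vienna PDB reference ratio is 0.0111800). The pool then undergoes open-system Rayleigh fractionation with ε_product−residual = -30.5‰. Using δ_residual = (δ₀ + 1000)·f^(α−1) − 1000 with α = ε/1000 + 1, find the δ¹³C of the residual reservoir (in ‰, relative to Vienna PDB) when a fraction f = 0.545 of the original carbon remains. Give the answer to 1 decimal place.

δ₀ = (0.0107890/0.0111800 − 1)×1000 = (0.965027 − 1)×1000 = -34.973‰
α − 1 = ε/1000 = -0.0305
f^(α−1) = 0.545^(-0.0305) = 1.018685
δ_res = (-34.973 + 1000) × 1.018685 − 1000 = 983.058 − 1000 = -16.94‰

-16.9‰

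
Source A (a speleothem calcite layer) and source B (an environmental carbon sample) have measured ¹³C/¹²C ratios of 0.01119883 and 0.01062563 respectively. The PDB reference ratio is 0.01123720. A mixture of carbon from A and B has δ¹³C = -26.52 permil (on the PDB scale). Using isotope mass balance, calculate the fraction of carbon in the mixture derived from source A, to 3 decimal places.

0.547

δ_A = (0.01119883/0.01123720 − 1)×1000 = (0.996585 − 1)×1000 = -3.415 permil
δ_B = (0.01062563/0.01123720 − 1)×1000 = (0.945576 − 1)×1000 = -54.424 permil
f_A = (δ_mix − δ_B)/(δ_A − δ_B) = (-26.52 − (-54.424))/(-3.415 − (-54.424))
f_A = 27.904 / 51.009 = 0.5470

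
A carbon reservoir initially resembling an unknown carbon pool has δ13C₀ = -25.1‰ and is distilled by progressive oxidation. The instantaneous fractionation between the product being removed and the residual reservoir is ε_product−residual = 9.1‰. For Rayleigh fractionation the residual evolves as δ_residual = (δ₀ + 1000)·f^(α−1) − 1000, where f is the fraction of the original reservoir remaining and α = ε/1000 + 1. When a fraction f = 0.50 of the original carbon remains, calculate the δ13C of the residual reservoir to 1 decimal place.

-31.2‰

Rayleigh residual: δ_res = (δ₀ + 1000)·f^(α−1) − 1000
α = ε/1000 + 1 = 1.00910, so α − 1 = 0.00910
f^(α−1) = 0.50^(0.00910) = 0.993712
δ_res = (-25.1 + 1000) × 0.993712 − 1000 = 968.770 − 1000 = -31.23‰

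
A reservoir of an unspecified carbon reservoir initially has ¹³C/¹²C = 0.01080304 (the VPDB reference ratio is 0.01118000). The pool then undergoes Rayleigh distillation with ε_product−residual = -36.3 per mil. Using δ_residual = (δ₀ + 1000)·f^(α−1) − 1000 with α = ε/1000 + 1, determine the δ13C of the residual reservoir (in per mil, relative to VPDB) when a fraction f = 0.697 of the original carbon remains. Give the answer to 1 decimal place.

-21.0 per mil

δ₀ = (0.01080304/0.01118000 − 1)×1000 = (0.966283 − 1)×1000 = -33.717 per mil
α − 1 = ε/1000 = -0.0363
f^(α−1) = 0.697^(-0.0363) = 1.013189
δ_res = (-33.717 + 1000) × 1.013189 − 1000 = 979.027 − 1000 = -20.97 per mil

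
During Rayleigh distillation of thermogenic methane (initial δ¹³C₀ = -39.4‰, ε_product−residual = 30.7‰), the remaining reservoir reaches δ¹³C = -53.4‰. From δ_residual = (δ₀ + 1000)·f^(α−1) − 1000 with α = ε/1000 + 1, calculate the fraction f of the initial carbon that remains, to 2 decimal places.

α − 1 = ε/1000 = 0.0307
(δ_res + 1000)/(δ₀ + 1000) = (-53.4 + 1000)/(-39.4 + 1000) = 946.6/960.6 = 0.985426
f = 0.985426^(1/0.0307) = exp(ln(0.985426)/0.0307) = exp(-0.01468/0.0307)
f = exp(-0.4782) = 0.6199

0.62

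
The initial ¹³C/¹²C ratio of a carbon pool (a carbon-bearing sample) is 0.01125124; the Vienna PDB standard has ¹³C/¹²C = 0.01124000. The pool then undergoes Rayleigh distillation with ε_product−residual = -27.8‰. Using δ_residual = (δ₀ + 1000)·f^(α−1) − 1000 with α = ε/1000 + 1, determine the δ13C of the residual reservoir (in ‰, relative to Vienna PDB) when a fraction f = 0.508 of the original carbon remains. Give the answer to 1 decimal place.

20.0‰

δ₀ = (0.01125124/0.01124000 − 1)×1000 = (1.001000 − 1)×1000 = 1.000‰
α − 1 = ε/1000 = -0.0278
f^(α−1) = 0.508^(-0.0278) = 1.019007
δ_res = (1.000 + 1000) × 1.019007 − 1000 = 1020.026 − 1000 = 20.03‰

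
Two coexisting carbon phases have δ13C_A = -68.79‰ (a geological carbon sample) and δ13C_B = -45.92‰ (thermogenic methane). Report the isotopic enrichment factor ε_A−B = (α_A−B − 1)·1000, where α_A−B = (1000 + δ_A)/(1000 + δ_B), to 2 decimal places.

-23.97‰

α_A−B = (1000 + -68.79) / (1000 + -45.92) = 931.21 / 954.08 = 0.976029
ε_A−B = (0.976029 − 1) × 1000 = -23.971‰
(The approximation ε ≈ δ_A − δ_B would give -22.87‰.)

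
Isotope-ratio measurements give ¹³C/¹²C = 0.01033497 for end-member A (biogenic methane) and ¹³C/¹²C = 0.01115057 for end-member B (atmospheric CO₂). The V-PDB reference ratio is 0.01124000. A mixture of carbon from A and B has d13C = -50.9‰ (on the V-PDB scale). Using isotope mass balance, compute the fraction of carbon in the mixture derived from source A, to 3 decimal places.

δ_A = (0.01033497/0.01124000 − 1)×1000 = (0.919481 − 1)×1000 = -80.519‰
δ_B = (0.01115057/0.01124000 − 1)×1000 = (0.992044 − 1)×1000 = -7.956‰
f_A = (δ_mix − δ_B)/(δ_A − δ_B) = (-50.9 − (-7.956))/(-80.519 − (-7.956))
f_A = -42.944 / -72.562 = 0.5918

0.592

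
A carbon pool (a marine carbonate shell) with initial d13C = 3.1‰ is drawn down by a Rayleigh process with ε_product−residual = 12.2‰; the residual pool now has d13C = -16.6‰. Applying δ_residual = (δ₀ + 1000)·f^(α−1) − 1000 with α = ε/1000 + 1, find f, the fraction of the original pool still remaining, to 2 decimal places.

0.20

α − 1 = ε/1000 = 0.0122
(δ_res + 1000)/(δ₀ + 1000) = (-16.6 + 1000)/(3.1 + 1000) = 983.4/1003.1 = 0.980361
f = 0.980361^(1/0.0122) = exp(ln(0.980361)/0.0122) = exp(-0.01983/0.0122)
f = exp(-1.6258) = 0.1968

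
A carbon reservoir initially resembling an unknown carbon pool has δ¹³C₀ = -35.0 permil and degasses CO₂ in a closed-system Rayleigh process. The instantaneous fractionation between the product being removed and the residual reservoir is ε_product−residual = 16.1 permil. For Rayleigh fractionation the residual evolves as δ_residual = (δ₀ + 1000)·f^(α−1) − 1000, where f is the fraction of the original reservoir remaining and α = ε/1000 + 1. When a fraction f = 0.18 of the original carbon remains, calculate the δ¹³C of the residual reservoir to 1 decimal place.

-61.3 permil

Rayleigh residual: δ_res = (δ₀ + 1000)·f^(α−1) − 1000
α = ε/1000 + 1 = 1.01610, so α − 1 = 0.01610
f^(α−1) = 0.18^(0.01610) = 0.972769
δ_res = (-35.0 + 1000) × 0.972769 − 1000 = 938.722 − 1000 = -61.28 permil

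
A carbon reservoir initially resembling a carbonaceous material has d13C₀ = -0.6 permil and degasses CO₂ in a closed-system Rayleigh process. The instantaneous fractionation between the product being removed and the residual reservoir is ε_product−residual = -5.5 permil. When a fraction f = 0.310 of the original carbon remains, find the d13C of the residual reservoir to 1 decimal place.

5.9 permil

Rayleigh residual: δ_res = (δ₀ + 1000)·f^(α−1) − 1000
α = ε/1000 + 1 = 0.99450, so α − 1 = -0.00550
f^(α−1) = 0.310^(-0.00550) = 1.006462
δ_res = (-0.6 + 1000) × 1.006462 − 1000 = 1005.858 − 1000 = 5.86 permil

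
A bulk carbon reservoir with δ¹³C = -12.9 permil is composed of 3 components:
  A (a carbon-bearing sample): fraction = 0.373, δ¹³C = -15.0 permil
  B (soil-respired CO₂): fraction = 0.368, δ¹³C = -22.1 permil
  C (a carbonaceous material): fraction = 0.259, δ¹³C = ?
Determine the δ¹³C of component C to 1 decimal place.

Isotope mass balance: δ_bulk = Σ fᵢ·δᵢ.
-12.9 = 0.373×(-15.0) + 0.368×(-22.1) + 0.259×δ_C
0.259·δ_C = -12.9 − (-13.728) = 0.828
δ_C = 0.828 / 0.259 = 3.20 permil

3.2 permil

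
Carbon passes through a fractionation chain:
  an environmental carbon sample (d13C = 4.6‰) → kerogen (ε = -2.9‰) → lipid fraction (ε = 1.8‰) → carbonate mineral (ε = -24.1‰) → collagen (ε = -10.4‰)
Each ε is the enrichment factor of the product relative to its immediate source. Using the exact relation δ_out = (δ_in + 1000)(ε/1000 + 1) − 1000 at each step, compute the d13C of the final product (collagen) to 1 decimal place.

-30.9‰

step 1: δ = (4.60 + 1000)·(-2.9/1000 + 1) − 1000 = 1.69‰
step 2: δ = (1.69 + 1000)·(1.8/1000 + 1) − 1000 = 3.49‰
step 3: δ = (3.49 + 1000)·(-24.1/1000 + 1) − 1000 = -20.69‰
step 4: δ = (-20.69 + 1000)·(-10.4/1000 + 1) − 1000 = -30.88‰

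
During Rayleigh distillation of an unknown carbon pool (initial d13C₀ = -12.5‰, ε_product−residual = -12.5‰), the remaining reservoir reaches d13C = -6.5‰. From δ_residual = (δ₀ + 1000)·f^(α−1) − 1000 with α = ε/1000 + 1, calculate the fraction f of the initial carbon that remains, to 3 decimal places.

α − 1 = ε/1000 = -0.0125
(δ_res + 1000)/(δ₀ + 1000) = (-6.5 + 1000)/(-12.5 + 1000) = 993.5/987.5 = 1.006076
f = 1.006076^(1/-0.0125) = exp(ln(1.006076)/-0.0125) = exp(0.00606/-0.0125)
f = exp(-0.4846) = 0.6159

0.616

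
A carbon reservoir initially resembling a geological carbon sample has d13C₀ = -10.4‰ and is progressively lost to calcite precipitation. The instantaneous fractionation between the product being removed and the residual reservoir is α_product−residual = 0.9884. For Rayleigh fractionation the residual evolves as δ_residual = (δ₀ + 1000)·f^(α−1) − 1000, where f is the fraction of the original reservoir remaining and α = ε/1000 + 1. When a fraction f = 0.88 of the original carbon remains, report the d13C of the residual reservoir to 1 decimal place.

Rayleigh residual: δ_res = (δ₀ + 1000)·f^(α−1) − 1000
α − 1 = -0.01160
f^(α−1) = 0.88^(-0.01160) = 1.001484
δ_res = (-10.4 + 1000) × 1.001484 − 1000 = 991.069 − 1000 = -8.93‰

-8.9‰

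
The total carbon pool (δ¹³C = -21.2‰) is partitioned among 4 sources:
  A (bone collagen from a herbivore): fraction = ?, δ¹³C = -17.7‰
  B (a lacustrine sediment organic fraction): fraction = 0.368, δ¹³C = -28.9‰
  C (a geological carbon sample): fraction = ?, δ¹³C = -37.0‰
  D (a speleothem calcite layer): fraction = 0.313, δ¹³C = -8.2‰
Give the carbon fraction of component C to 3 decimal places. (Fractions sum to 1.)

0.122

Let f_C and f_A be the unknown fractions; fractions sum to 1 so f_C + f_A = 0.319.
Mass balance: Σ fᵢ·δᵢ = δ_bulk ⇒ f_C·(-37.0) + f_A·(-17.7) = -21.2 − (-13.202) = -7.998
Substitute f_A = 0.319 − f_C:
f_C·(-37.0 − -17.7) = -7.998 − 0.319×(-17.7) = -2.352
f_C = -2.352 / -19.3 = 0.1219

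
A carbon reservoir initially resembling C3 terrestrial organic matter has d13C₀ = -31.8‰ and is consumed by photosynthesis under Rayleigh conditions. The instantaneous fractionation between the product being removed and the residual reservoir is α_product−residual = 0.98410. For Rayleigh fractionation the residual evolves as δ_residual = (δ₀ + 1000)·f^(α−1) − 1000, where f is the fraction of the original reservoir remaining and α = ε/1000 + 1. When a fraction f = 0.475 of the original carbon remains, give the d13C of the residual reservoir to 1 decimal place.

Rayleigh residual: δ_res = (δ₀ + 1000)·f^(α−1) − 1000
α − 1 = -0.01590
f^(α−1) = 0.475^(-0.01590) = 1.011907
δ_res = (-31.8 + 1000) × 1.011907 − 1000 = 979.728 − 1000 = -20.27‰

-20.3‰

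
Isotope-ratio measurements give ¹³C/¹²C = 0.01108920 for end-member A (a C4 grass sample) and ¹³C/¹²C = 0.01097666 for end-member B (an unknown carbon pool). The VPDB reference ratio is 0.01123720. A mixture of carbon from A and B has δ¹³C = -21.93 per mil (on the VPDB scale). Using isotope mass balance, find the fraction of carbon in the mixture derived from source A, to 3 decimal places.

δ_A = (0.01108920/0.01123720 − 1)×1000 = (0.986829 − 1)×1000 = -13.171 per mil
δ_B = (0.01097666/0.01123720 − 1)×1000 = (0.976815 − 1)×1000 = -23.185 per mil
f_A = (δ_mix − δ_B)/(δ_A − δ_B) = (-21.93 − (-23.185))/(-13.171 − (-23.185))
f_A = 1.255 / 10.015 = 0.1254

0.125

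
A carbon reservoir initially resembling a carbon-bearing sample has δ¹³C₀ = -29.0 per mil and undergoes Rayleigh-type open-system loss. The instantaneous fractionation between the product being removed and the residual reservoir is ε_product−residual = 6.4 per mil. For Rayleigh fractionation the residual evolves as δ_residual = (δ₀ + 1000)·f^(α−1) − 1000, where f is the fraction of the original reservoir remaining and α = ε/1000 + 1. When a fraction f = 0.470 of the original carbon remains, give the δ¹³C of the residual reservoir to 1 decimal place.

-33.7 per mil

Rayleigh residual: δ_res = (δ₀ + 1000)·f^(α−1) − 1000
α = ε/1000 + 1 = 1.00640, so α − 1 = 0.00640
f^(α−1) = 0.470^(0.00640) = 0.995180
δ_res = (-29.0 + 1000) × 0.995180 − 1000 = 966.319 − 1000 = -33.68 per mil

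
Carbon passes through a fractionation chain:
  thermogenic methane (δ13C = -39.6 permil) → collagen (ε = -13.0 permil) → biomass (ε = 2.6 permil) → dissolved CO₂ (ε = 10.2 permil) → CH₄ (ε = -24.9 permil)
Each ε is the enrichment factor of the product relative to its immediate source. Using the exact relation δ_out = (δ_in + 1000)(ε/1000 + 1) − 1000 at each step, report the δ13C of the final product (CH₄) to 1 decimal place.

-63.8 permil

step 1: δ = (-39.60 + 1000)·(-13.0/1000 + 1) − 1000 = -52.09 permil
step 2: δ = (-52.09 + 1000)·(2.6/1000 + 1) − 1000 = -49.62 permil
step 3: δ = (-49.62 + 1000)·(10.2/1000 + 1) − 1000 = -39.93 permil
step 4: δ = (-39.93 + 1000)·(-24.9/1000 + 1) − 1000 = -63.83 permil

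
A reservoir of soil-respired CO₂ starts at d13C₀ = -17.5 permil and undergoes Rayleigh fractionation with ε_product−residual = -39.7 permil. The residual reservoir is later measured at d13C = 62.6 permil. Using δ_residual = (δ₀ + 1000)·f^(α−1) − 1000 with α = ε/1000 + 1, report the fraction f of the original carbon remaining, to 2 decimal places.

0.14

α − 1 = ε/1000 = -0.0397
(δ_res + 1000)/(δ₀ + 1000) = (62.6 + 1000)/(-17.5 + 1000) = 1062.6/982.5 = 1.081527
f = 1.081527^(1/-0.0397) = exp(ln(1.081527)/-0.0397) = exp(0.07837/-0.0397)
f = exp(-1.9741) = 0.1389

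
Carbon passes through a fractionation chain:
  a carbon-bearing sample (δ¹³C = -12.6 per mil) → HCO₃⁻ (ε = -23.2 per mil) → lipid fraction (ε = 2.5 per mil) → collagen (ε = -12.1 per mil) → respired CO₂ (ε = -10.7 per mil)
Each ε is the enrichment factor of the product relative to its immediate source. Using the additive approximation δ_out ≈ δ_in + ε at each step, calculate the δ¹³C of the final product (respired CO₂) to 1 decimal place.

step 1: δ ≈ -12.6 + (-23.2) = -35.8 per mil
step 2: δ ≈ -35.8 + (2.5) = -33.3 per mil
step 3: δ ≈ -33.3 + (-12.1) = -45.4 per mil
step 4: δ ≈ -45.4 + (-10.7) = -56.1 per mil

-56.1 per mil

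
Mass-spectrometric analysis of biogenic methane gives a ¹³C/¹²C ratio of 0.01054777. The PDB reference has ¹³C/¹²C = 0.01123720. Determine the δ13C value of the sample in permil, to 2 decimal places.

δ13C = (R_sample / R_standard − 1) × 1000
R_sample / R_standard = 0.01054777 / 0.01123720 = 0.938648
δ13C = (0.938648 − 1) × 1000 = -61.352 permil

-61.35 permil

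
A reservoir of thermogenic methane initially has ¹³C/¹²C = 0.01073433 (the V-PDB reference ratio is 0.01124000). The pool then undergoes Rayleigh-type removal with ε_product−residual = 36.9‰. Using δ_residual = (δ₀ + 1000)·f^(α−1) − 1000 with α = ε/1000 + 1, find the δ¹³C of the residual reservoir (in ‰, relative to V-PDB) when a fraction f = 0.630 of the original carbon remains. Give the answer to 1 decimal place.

-61.1‰

δ₀ = (0.01073433/0.01124000 − 1)×1000 = (0.955012 − 1)×1000 = -44.988‰
α − 1 = ε/1000 = 0.0369
f^(α−1) = 0.630^(0.0369) = 0.983095
δ_res = (-44.988 + 1000) × 0.983095 − 1000 = 938.867 − 1000 = -61.13‰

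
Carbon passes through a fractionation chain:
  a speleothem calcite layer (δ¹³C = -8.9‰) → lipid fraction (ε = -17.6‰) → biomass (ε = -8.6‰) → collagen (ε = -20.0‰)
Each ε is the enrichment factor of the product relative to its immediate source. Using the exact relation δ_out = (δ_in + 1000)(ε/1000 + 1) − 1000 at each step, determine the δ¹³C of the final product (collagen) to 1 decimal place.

step 1: δ = (-8.90 + 1000)·(-17.6/1000 + 1) − 1000 = -26.34‰
step 2: δ = (-26.34 + 1000)·(-8.6/1000 + 1) − 1000 = -34.72‰
step 3: δ = (-34.72 + 1000)·(-20.0/1000 + 1) − 1000 = -54.02‰

-54.0‰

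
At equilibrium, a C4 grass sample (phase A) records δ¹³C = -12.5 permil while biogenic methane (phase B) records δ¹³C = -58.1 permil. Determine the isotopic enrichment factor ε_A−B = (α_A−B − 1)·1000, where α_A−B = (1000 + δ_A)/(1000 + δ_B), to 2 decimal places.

48.41 permil

α_A−B = (1000 + -12.5) / (1000 + -58.1) = 987.5 / 941.9 = 1.048413
ε_A−B = (1.048413 − 1) × 1000 = 48.413 permil
(The approximation ε ≈ δ_A − δ_B would give 45.6 permil.)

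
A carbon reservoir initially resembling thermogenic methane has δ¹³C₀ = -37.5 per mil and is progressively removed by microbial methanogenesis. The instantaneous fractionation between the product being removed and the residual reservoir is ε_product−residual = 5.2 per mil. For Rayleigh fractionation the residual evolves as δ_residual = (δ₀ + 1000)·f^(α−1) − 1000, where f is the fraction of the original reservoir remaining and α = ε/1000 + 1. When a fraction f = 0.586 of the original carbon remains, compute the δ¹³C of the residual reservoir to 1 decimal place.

-40.2 per mil

Rayleigh residual: δ_res = (δ₀ + 1000)·f^(α−1) − 1000
α = ε/1000 + 1 = 1.00520, so α − 1 = 0.00520
f^(α−1) = 0.586^(0.00520) = 0.997225
δ_res = (-37.5 + 1000) × 0.997225 − 1000 = 959.829 − 1000 = -40.17 per mil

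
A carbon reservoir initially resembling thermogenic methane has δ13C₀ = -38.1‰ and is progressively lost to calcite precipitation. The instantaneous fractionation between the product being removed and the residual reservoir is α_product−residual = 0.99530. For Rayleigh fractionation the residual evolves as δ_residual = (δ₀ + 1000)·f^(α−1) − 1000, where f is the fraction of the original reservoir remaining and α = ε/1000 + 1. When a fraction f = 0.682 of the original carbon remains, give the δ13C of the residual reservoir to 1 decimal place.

Rayleigh residual: δ_res = (δ₀ + 1000)·f^(α−1) − 1000
α − 1 = -0.00470
f^(α−1) = 0.682^(-0.00470) = 1.001800
δ_res = (-38.1 + 1000) × 1.001800 − 1000 = 963.632 − 1000 = -36.37‰

-36.4‰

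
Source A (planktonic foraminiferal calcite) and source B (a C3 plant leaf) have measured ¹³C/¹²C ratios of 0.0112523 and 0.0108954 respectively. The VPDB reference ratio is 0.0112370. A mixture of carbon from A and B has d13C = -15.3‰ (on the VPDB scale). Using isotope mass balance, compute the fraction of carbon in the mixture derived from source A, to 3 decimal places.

δ_A = (0.0112523/0.0112370 − 1)×1000 = (1.001362 − 1)×1000 = 1.362‰
δ_B = (0.0108954/0.0112370 − 1)×1000 = (0.969600 − 1)×1000 = -30.400‰
f_A = (δ_mix − δ_B)/(δ_A − δ_B) = (-15.3 − (-30.400))/(1.362 − (-30.400))
f_A = 15.100 / 31.761 = 0.4754

0.475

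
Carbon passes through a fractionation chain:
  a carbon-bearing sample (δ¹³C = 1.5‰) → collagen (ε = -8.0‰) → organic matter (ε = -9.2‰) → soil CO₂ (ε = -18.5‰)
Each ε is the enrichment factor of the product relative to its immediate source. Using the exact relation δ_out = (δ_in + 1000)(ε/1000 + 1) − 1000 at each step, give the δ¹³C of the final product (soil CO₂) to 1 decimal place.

step 1: δ = (1.50 + 1000)·(-8.0/1000 + 1) − 1000 = -6.51‰
step 2: δ = (-6.51 + 1000)·(-9.2/1000 + 1) − 1000 = -15.65‰
step 3: δ = (-15.65 + 1000)·(-18.5/1000 + 1) − 1000 = -33.86‰

-33.9‰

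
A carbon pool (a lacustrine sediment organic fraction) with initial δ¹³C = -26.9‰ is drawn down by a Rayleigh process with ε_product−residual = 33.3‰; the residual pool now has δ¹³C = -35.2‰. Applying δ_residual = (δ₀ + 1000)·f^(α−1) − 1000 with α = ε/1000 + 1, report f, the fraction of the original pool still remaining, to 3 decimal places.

0.773

α − 1 = ε/1000 = 0.0333
(δ_res + 1000)/(δ₀ + 1000) = (-35.2 + 1000)/(-26.9 + 1000) = 964.8/973.1 = 0.991471
f = 0.991471^(1/0.0333) = exp(ln(0.991471)/0.0333) = exp(-0.00857/0.0333)
f = exp(-0.2572) = 0.7732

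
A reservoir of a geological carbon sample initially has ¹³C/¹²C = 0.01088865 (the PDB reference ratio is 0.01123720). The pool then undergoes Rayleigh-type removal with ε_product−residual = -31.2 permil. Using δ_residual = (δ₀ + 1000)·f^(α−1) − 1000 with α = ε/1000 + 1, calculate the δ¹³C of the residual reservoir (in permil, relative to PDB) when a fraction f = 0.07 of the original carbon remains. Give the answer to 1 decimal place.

52.8 permil

δ₀ = (0.01088865/0.01123720 − 1)×1000 = (0.968982 − 1)×1000 = -31.018 permil
α − 1 = ε/1000 = -0.0312
f^(α−1) = 0.07^(-0.0312) = 1.086508
δ_res = (-31.018 + 1000) × 1.086508 − 1000 = 1052.807 − 1000 = 52.81 permil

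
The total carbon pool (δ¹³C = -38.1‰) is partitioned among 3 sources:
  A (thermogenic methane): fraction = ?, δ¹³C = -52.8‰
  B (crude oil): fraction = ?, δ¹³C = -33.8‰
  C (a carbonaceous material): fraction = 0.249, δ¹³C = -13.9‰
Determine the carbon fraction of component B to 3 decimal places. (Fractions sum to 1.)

0.264

Let f_B and f_A be the unknown fractions; fractions sum to 1 so f_B + f_A = 0.751.
Mass balance: Σ fᵢ·δᵢ = δ_bulk ⇒ f_B·(-33.8) + f_A·(-52.8) = -38.1 − (-3.461) = -34.639
Substitute f_A = 0.751 − f_B:
f_B·(-33.8 − -52.8) = -34.639 − 0.751×(-52.8) = 5.014
f_B = 5.014 / 19.0 = 0.2639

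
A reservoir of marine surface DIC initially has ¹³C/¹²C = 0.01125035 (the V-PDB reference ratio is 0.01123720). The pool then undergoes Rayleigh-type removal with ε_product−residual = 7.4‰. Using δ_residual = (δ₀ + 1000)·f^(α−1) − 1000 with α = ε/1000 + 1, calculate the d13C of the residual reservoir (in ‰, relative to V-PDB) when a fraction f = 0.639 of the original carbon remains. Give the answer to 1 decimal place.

δ₀ = (0.01125035/0.01123720 − 1)×1000 = (1.001170 − 1)×1000 = 1.170‰
α − 1 = ε/1000 = 0.0074
f^(α−1) = 0.639^(0.0074) = 0.996691
δ_res = (1.170 + 1000) × 0.996691 − 1000 = 997.858 − 1000 = -2.14‰

-2.1‰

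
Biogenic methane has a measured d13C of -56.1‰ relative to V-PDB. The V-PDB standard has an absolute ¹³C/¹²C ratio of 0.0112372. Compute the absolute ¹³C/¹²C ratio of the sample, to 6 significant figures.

R_sample = R_standard × (d13C/1000 + 1)
R_sample = 0.0112372 × (-56.1/1000 + 1) = 0.0112372 × 0.943900
R_sample = 0.0106068

0.0106068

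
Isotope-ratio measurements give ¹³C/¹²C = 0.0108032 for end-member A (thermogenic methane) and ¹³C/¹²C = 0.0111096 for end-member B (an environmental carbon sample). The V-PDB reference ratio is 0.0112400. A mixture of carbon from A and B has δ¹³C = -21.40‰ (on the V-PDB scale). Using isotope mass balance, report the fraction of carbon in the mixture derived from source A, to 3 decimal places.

δ_A = (0.0108032/0.0112400 − 1)×1000 = (0.961139 − 1)×1000 = -38.861‰
δ_B = (0.0111096/0.0112400 − 1)×1000 = (0.988399 − 1)×1000 = -11.601‰
f_A = (δ_mix − δ_B)/(δ_A − δ_B) = (-21.40 − (-11.601))/(-38.861 − (-11.601))
f_A = -9.799 / -27.260 = 0.3595

0.359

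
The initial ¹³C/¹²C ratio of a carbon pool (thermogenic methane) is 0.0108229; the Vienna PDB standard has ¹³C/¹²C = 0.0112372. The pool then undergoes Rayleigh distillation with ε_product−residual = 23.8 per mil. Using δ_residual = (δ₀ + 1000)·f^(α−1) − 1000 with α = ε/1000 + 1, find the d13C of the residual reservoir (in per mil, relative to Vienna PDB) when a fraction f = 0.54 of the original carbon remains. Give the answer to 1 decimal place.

δ₀ = (0.0108229/0.0112372 − 1)×1000 = (0.963131 − 1)×1000 = -36.869 per mil
α − 1 = ε/1000 = 0.0238
f^(α−1) = 0.54^(0.0238) = 0.985442
δ_res = (-36.869 + 1000) × 0.985442 − 1000 = 949.110 − 1000 = -50.89 per mil

-50.9 per mil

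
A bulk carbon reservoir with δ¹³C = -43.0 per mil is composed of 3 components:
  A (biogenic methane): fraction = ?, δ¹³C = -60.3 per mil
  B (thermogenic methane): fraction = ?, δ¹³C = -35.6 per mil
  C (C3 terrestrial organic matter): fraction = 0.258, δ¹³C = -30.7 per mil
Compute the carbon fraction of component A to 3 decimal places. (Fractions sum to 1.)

Let f_A and f_B be the unknown fractions; fractions sum to 1 so f_A + f_B = 0.742.
Mass balance: Σ fᵢ·δᵢ = δ_bulk ⇒ f_A·(-60.3) + f_B·(-35.6) = -43.0 − (-7.921) = -35.079
Substitute f_B = 0.742 − f_A:
f_A·(-60.3 − -35.6) = -35.079 − 0.742×(-35.6) = -8.664
f_A = -8.664 / -24.7 = 0.3508

0.351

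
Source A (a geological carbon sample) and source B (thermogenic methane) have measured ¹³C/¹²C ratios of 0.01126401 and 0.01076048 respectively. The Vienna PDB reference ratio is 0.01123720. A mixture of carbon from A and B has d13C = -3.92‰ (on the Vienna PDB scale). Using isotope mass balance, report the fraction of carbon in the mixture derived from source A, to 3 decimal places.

δ_A = (0.01126401/0.01123720 − 1)×1000 = (1.002386 − 1)×1000 = 2.386‰
δ_B = (0.01076048/0.01123720 − 1)×1000 = (0.957577 − 1)×1000 = -42.423‰
f_A = (δ_mix − δ_B)/(δ_A − δ_B) = (-3.92 − (-42.423))/(2.386 − (-42.423))
f_A = 38.503 / 44.809 = 0.8593

0.859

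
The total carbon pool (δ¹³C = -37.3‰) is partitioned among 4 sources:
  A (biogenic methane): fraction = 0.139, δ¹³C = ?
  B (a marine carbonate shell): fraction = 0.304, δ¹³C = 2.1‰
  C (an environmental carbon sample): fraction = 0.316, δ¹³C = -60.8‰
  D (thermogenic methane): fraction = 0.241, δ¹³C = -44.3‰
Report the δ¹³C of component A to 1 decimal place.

Isotope mass balance: δ_bulk = Σ fᵢ·δᵢ.
-37.3 = 0.139×δ_A + 0.304×(2.1) + 0.316×(-60.8) + 0.241×(-44.3)
0.139·δ_A = -37.3 − (-29.251) = -8.049
δ_A = -8.049 / 0.139 = -57.91‰

-57.9‰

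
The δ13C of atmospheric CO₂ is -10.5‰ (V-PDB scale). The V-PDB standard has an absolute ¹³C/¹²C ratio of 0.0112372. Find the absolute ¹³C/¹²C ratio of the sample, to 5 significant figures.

R_sample = R_standard × (δ13C/1000 + 1)
R_sample = 0.0112372 × (-10.5/1000 + 1) = 0.0112372 × 0.989500
R_sample = 0.0111192

0.011119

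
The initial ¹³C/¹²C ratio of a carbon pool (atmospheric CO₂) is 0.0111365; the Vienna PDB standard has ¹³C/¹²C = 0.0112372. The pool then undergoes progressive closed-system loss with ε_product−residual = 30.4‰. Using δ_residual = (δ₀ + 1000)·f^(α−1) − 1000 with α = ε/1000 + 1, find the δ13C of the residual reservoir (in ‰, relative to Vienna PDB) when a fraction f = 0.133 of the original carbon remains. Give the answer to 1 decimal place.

δ₀ = (0.0111365/0.0112372 − 1)×1000 = (0.991039 − 1)×1000 = -8.961‰
α − 1 = ε/1000 = 0.0304
f^(α−1) = 0.133^(0.0304) = 0.940514
δ_res = (-8.961 + 1000) × 0.940514 − 1000 = 932.085 − 1000 = -67.91‰

-67.9‰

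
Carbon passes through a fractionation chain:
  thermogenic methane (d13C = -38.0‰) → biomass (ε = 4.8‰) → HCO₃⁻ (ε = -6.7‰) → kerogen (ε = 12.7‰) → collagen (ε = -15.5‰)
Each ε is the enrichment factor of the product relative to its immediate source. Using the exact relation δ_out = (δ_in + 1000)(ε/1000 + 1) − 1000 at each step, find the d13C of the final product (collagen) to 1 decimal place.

step 1: δ = (-38.00 + 1000)·(4.8/1000 + 1) − 1000 = -33.38‰
step 2: δ = (-33.38 + 1000)·(-6.7/1000 + 1) − 1000 = -39.86‰
step 3: δ = (-39.86 + 1000)·(12.7/1000 + 1) − 1000 = -27.66‰
step 4: δ = (-27.66 + 1000)·(-15.5/1000 + 1) − 1000 = -42.74‰

-42.7‰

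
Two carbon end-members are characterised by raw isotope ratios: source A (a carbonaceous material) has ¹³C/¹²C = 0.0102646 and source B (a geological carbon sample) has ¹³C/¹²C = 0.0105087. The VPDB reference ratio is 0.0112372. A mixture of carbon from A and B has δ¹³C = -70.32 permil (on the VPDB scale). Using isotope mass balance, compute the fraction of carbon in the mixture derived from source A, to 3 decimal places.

0.253

δ_A = (0.0102646/0.0112372 − 1)×1000 = (0.913448 − 1)×1000 = -86.552 permil
δ_B = (0.0105087/0.0112372 − 1)×1000 = (0.935171 − 1)×1000 = -64.829 permil
f_A = (δ_mix − δ_B)/(δ_A − δ_B) = (-70.32 − (-64.829))/(-86.552 − (-64.829))
f_A = -5.491 / -21.722 = 0.2528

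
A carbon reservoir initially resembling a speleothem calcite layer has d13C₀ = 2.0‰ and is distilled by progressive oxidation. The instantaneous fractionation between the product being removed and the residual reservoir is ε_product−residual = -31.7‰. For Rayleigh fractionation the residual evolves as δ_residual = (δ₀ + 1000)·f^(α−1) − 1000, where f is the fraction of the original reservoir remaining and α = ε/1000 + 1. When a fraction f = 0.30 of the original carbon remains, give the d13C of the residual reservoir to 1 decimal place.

41.0‰

Rayleigh residual: δ_res = (δ₀ + 1000)·f^(α−1) − 1000
α = ε/1000 + 1 = 0.96830, so α − 1 = -0.03170
f^(α−1) = 0.30^(-0.03170) = 1.038904
δ_res = (2.0 + 1000) × 1.038904 − 1000 = 1040.981 − 1000 = 40.98‰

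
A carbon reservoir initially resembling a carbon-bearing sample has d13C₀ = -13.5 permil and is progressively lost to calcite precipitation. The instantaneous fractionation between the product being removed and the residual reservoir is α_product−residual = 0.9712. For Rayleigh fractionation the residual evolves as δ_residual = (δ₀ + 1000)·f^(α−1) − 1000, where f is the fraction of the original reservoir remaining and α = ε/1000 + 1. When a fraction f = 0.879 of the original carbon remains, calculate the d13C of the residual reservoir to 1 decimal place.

Rayleigh residual: δ_res = (δ₀ + 1000)·f^(α−1) − 1000
α − 1 = -0.02880
f^(α−1) = 0.879^(-0.02880) = 1.003721
δ_res = (-13.5 + 1000) × 1.003721 − 1000 = 990.171 − 1000 = -9.83 permil

-9.8 permil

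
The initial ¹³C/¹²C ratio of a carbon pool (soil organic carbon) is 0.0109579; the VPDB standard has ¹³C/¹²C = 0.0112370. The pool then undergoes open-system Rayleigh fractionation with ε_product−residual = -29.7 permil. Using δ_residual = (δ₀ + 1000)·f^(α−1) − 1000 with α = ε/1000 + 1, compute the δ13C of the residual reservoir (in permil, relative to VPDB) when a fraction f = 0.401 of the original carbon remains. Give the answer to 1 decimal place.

2.0 permil

δ₀ = (0.0109579/0.0112370 − 1)×1000 = (0.975162 − 1)×1000 = -24.838 permil
α − 1 = ε/1000 = -0.0297
f^(α−1) = 0.401^(-0.0297) = 1.027511
δ_res = (-24.838 + 1000) × 1.027511 − 1000 = 1001.990 − 1000 = 1.99 permil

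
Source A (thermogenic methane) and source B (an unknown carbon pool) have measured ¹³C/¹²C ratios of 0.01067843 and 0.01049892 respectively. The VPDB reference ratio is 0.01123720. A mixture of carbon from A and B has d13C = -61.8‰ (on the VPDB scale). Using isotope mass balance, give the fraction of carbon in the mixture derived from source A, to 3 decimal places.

δ_A = (0.01067843/0.01123720 − 1)×1000 = (0.950275 − 1)×1000 = -49.725‰
δ_B = (0.01049892/0.01123720 − 1)×1000 = (0.934300 − 1)×1000 = -65.700‰
f_A = (δ_mix − δ_B)/(δ_A − δ_B) = (-61.8 − (-65.700))/(-49.725 − (-65.700))
f_A = 3.900 / 15.975 = 0.2441

0.244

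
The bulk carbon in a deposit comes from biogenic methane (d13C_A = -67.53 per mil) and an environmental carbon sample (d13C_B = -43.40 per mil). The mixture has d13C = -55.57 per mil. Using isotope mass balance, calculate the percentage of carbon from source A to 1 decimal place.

δ_mix = f_A·δ_A + (1 − f_A)·δ_B  ⇒  f_A = (δ_mix − δ_B)/(δ_A − δ_B)
f_A = (-55.57 − (-43.40)) / (-67.53 − (-43.40))
f_A = -12.17 / -24.13 = 0.5044

50.4%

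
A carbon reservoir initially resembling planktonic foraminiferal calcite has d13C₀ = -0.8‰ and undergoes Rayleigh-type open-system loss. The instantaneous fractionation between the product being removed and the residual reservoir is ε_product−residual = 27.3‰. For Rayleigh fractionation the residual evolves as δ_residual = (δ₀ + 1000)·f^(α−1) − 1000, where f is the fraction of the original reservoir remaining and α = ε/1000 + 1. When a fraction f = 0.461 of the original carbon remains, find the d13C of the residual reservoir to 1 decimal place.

Rayleigh residual: δ_res = (δ₀ + 1000)·f^(α−1) − 1000
α = ε/1000 + 1 = 1.02730, so α − 1 = 0.02730
f^(α−1) = 0.461^(0.02730) = 0.979082
δ_res = (-0.8 + 1000) × 0.979082 − 1000 = 978.299 − 1000 = -21.70‰

-21.7‰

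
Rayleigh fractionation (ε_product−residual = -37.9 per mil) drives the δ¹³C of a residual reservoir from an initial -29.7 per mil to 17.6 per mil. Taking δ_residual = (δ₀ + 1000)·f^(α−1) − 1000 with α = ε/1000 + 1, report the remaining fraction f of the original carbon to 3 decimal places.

0.285

α − 1 = ε/1000 = -0.0379
(δ_res + 1000)/(δ₀ + 1000) = (17.6 + 1000)/(-29.7 + 1000) = 1017.6/970.3 = 1.048748
f = 1.048748^(1/-0.0379) = exp(ln(1.048748)/-0.0379) = exp(0.04760/-0.0379)
f = exp(-1.2559) = 0.2848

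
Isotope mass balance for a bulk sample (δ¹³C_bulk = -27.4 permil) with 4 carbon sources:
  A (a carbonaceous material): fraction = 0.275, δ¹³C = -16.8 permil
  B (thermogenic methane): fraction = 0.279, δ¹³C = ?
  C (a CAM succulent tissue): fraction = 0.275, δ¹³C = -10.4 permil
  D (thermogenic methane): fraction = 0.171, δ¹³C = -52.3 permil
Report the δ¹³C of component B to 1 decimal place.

Isotope mass balance: δ_bulk = Σ fᵢ·δᵢ.
-27.4 = 0.275×(-16.8) + 0.279×δ_B + 0.275×(-10.4) + 0.171×(-52.3)
0.279·δ_B = -27.4 − (-16.423) = -10.977
δ_B = -10.977 / 0.279 = -39.34 permil

-39.3 permil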